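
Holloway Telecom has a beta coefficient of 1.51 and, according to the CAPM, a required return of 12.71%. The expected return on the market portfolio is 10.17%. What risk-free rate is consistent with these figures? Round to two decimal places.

E(R) = R_f + β(E(R_m) − R_f) = R_f(1 − β) + β·E(R_m)
12.71% = R_f × (1 − 1.51) + 1.51 × 10.17%
12.71% = R_f × -0.51 + 15.3567%
R_f = (12.71% − 15.3567%) / -0.51 = 5.19%

5.19%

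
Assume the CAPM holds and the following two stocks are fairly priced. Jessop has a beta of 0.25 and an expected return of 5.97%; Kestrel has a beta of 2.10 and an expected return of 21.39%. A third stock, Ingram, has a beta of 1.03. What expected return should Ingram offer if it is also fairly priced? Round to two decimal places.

MRP (SML slope) = (21.39% − 5.97%) / (2.10 − 0.25) = 15.42% / 1.85 = 8.3351%
R_f (intercept) = 5.97% − 0.25 × 8.3351% = 3.8862%
E(R_Ingram) = R_f + β × MRP = 3.8862% + 1.03 × 8.3351% = 12.47%

12.47%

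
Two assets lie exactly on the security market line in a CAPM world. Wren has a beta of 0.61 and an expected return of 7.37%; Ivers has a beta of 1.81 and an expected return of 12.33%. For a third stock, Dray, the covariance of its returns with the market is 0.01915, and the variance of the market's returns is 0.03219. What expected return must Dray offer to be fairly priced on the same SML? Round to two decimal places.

7.31%

MRP = (12.33% − 7.37%) / (1.81 − 0.61) = 4.1333%
R_f = 7.37% − 0.61 × 4.1333% = 4.8487%
β_Dray = Cov / Var(R_m) = 0.01915 / 0.03219 = 0.5949
E(R_Dray) = R_f + β × MRP = 4.8487% + 0.5949 × 4.1333% = 7.31%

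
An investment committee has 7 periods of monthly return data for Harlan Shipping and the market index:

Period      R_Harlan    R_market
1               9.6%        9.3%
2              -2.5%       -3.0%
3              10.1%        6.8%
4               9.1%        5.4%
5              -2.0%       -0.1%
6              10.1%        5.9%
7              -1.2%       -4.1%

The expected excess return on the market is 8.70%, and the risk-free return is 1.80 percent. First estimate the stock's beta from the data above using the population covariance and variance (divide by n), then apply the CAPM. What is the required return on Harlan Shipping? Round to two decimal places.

11.52%

Mean R_i = (9.6 − 2.5 + 10.1 + 9.1 − 2.0 + 10.1 − 1.2) / 7 = 4.7429%
Mean R_m = (9.3 − 3.0 + 6.8 + 5.4 − 0.1 + 5.9 − 4.1) / 7 = 2.8857%
Σ(R_i − R̄_i)(R_m − R̄_m) = 183.5043  ⇒  Cov = 183.5043 / 7 = 26.2149
Σ(R_m − R̄_m)² = 164.2286  ⇒  Var(R_m) = 164.2286 / 7 = 23.4612
β = Cov / Var(R_m) = 26.2149 / 23.4612 = 1.1174
E(R) = R_f + β × MRP = 1.80% + 1.1174 × 8.70% = 11.52%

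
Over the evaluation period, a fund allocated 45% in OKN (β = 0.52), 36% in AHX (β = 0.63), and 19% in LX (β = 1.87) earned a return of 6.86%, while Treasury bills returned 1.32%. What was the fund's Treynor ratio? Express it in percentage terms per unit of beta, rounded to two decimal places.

β_P = 0.45×0.52 + 0.36×0.63 + 0.19×1.87 = 0.8161
Treynor = (R_P − R_f) / β_P = (6.86% − 1.32%) / 0.8161 = 5.54% / 0.8161 = 6.79%

6.79%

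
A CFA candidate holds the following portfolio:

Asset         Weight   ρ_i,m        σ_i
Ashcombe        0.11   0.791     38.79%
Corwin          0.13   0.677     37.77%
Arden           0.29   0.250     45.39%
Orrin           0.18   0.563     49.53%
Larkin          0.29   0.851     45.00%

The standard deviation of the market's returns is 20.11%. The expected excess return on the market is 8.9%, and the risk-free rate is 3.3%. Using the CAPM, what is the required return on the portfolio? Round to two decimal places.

14.86%

β_Ashcombe = 0.791 × 38.79% / 20.11% = 1.5258
β_Corwin = 0.677 × 37.77% / 20.11% = 1.2715
β_Arden = 0.250 × 45.39% / 20.11% = 0.5643
β_Orrin = 0.563 × 49.53% / 20.11% = 1.3866
β_Larkin = 0.851 × 45.00% / 20.11% = 1.9043
β_P = Σ w_i β_i = 0.11×1.5258 + 0.13×1.2715 + 0.29×0.5643 + 0.18×1.3866 + 0.29×1.9043 = 1.2986
E(R_P) = R_f + β_P × MRP = 3.3% + 1.2986 × 8.9% = 14.86%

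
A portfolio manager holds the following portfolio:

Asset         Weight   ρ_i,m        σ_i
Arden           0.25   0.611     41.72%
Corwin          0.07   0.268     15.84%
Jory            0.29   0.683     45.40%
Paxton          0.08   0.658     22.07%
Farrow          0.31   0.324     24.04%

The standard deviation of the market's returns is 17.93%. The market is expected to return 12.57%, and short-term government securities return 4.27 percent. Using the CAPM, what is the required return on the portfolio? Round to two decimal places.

β_Arden = 0.611 × 41.72% / 17.93% = 1.4217
β_Corwin = 0.268 × 15.84% / 17.93% = 0.2368
β_Jory = 0.683 × 45.40% / 17.93% = 1.7294
β_Paxton = 0.658 × 22.07% / 17.93% = 0.8099
β_Farrow = 0.324 × 24.04% / 17.93% = 0.4344
β_P = Σ w_i β_i = 0.25×1.4217 + 0.07×0.2368 + 0.29×1.7294 + 0.08×0.8099 + 0.31×0.4344 = 1.0730
MRP = 12.57% − 4.27% = 8.30%
E(R_P) = R_f + β_P × MRP = 4.27% + 1.0730 × 8.30% = 13.18%

13.18%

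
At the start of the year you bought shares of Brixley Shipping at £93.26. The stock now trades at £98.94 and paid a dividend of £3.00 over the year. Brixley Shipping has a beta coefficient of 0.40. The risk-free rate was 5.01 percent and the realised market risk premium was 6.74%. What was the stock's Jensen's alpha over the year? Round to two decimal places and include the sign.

+1.60%

Realised HPR = (P1 + D1 − P0) / P0 = (98.94 + 3.00 − 93.26) / 93.26 = 8.68 / 93.26 = 9.3073%
CAPM required = R_f + β·MRP = 5.01% + 0.40 × 6.74% = 7.7060%
α = realised − required = 9.3073% − 7.7060% = +1.60%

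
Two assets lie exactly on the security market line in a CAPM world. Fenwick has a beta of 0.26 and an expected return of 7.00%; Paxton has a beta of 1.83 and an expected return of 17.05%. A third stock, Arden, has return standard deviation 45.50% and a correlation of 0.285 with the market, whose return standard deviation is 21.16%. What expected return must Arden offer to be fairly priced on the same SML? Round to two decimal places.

MRP = (17.05% − 7.00%) / (1.83 − 0.26) = 6.4013%
R_f = 7.00% − 0.26 × 6.4013% = 5.3357%
β_Arden = ρ·σ_i/σ_m = 0.285 × 45.50 / 21.16 = 0.6128
E(R_Arden) = R_f + β × MRP = 5.3357% + 0.6128 × 6.4013% = 9.26%

9.26%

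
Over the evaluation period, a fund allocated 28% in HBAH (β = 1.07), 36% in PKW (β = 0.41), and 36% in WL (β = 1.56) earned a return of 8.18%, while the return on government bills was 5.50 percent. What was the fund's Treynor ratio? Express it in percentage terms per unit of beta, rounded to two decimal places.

β_P = 0.28×1.07 + 0.36×0.41 + 0.36×1.56 = 1.0088
Treynor = (R_P − R_f) / β_P = (8.18% − 5.50%) / 1.0088 = 2.68% / 1.0088 = 2.66%

2.66%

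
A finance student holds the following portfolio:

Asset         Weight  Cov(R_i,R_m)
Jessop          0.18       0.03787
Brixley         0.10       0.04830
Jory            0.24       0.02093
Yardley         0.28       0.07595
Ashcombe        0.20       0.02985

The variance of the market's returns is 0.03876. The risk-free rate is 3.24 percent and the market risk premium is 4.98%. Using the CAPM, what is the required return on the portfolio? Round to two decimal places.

β_Jessop = 0.03787 / 0.03876 = 0.9770
β_Brixley = 0.04830 / 0.03876 = 1.2461
β_Jory = 0.02093 / 0.03876 = 0.5400
β_Yardley = 0.07595 / 0.03876 = 1.9595
β_Ashcombe = 0.02985 / 0.03876 = 0.7701
β_P = Σ w_i β_i = 0.18×0.9770 + 0.10×1.2461 + 0.24×0.5400 + 0.28×1.9595 + 0.20×0.7701 = 1.1328
E(R_P) = R_f + β_P × MRP = 3.24% + 1.1328 × 4.98% = 8.88%

8.88%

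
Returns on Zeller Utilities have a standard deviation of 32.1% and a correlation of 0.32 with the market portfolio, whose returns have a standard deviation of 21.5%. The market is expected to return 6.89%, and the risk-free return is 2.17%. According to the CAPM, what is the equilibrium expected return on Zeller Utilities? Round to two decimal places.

β = ρ × σ_i / σ_m = 0.32 × 32.1% / 21.5% = 0.4778
MRP = 6.89% − 2.17% = 4.72%
E(R) = 2.17% + 0.4778 × 4.72% = 4.43%

4.43%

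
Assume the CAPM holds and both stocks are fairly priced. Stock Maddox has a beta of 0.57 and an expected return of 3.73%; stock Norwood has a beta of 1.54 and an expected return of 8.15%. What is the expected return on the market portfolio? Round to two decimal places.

Both satisfy E(R) = R_f + β·MRP, so the slope of the SML is
MRP = (8.15% − 3.73%) / (1.54 − 0.57) = 4.42% / 0.97 = 4.5567%
R_f = E(R_Maddox) − β_Maddox·MRP = 3.73% − 0.57 × 4.5567% = 1.1327%
E(R_m) = R_f + MRP = 1.1327% + 4.5567% = 5.69%

5.69%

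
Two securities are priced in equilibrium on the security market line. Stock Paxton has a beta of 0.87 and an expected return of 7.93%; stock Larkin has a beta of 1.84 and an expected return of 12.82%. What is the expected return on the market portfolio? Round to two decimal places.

Both satisfy E(R) = R_f + β·MRP, so the slope of the SML is
MRP = (12.82% − 7.93%) / (1.84 − 0.87) = 4.89% / 0.97 = 5.0412%
R_f = E(R_Paxton) − β_Paxton·MRP = 7.93% − 0.87 × 5.0412% = 3.5442%
E(R_m) = R_f + MRP = 3.5442% + 5.0412% = 8.59%

8.59%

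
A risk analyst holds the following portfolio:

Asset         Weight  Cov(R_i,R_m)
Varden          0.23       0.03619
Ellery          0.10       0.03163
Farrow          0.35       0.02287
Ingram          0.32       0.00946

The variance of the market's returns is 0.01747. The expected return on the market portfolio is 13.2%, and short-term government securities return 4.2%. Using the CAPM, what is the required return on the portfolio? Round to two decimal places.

15.80%

β_Varden = 0.03619 / 0.01747 = 2.0716
β_Ellery = 0.03163 / 0.01747 = 1.8105
β_Farrow = 0.02287 / 0.01747 = 1.3091
β_Ingram = 0.00946 / 0.01747 = 0.5415
β_P = Σ w_i β_i = 0.23×2.0716 + 0.10×1.8105 + 0.35×1.3091 + 0.32×0.5415 = 1.2890
MRP = 13.2% − 4.2% = 9.00%
E(R_P) = R_f + β_P × MRP = 4.2% + 1.2890 × 9.0% = 15.80%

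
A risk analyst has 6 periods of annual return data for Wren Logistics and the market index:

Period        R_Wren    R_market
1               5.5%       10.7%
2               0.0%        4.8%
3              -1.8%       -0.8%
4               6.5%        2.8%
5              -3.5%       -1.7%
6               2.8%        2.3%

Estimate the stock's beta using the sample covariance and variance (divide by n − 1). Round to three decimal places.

Mean R_i = (5.5 + 0.0 − 1.8 + 6.5 − 3.5 + 2.8) / 6 = 1.5833%
Mean R_m = (10.7 + 4.8 − 0.8 + 2.8 − 1.7 + 2.3) / 6 = 3.0167%
Σ(R_i − R̄_i)(R_m − R̄_m) = 62.2217  ⇒  Cov = 62.2217 / 5 = 12.4443
Σ(R_m − R̄_m)² = 99.5883  ⇒  Var(R_m) = 99.5883 / 5 = 19.9177
β = Cov / Var(R_m) = 12.4443 / 19.9177 = 0.6248

0.625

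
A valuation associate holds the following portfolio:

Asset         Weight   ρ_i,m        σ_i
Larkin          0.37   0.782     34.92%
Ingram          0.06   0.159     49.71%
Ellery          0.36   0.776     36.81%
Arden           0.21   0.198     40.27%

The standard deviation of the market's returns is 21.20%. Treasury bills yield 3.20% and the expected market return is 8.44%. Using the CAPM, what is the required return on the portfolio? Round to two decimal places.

8.77%

β_Larkin = 0.782 × 34.92% / 21.20% = 1.2881
β_Ingram = 0.159 × 49.71% / 21.20% = 0.3728
β_Ellery = 0.776 × 36.81% / 21.20% = 1.3474
β_Arden = 0.198 × 40.27% / 21.20% = 0.3761
β_P = Σ w_i β_i = 0.37×1.2881 + 0.06×0.3728 + 0.36×1.3474 + 0.21×0.3761 = 1.0630
MRP = 8.44% − 3.20% = 5.24%
E(R_P) = R_f + β_P × MRP = 3.20% + 1.0630 × 5.24% = 8.77%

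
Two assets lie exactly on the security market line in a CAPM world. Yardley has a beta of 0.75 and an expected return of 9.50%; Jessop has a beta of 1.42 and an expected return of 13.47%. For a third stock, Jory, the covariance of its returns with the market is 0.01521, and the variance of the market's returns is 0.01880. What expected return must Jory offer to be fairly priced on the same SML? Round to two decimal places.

9.85%

MRP = (13.47% − 9.50%) / (1.42 − 0.75) = 5.9254%
R_f = 9.50% − 0.75 × 5.9254% = 5.0560%
β_Jory = Cov / Var(R_m) = 0.01521 / 0.01880 = 0.8090
E(R_Jory) = R_f + β × MRP = 5.0560% + 0.8090 × 5.9254% = 9.85%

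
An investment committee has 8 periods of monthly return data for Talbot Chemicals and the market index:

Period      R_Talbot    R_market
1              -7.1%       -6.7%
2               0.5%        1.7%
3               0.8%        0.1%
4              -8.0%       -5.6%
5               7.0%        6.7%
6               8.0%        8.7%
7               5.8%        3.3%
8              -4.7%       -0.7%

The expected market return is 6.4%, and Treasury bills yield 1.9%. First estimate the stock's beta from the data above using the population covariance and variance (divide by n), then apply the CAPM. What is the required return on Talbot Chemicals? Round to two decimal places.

6.97%

Mean R_i = (-7.1 + 0.5 + 0.8 − 8.0 + 7.0 + 8.0 + 5.8 − 4.7) / 8 = 0.2875%
Mean R_m = (-6.7 + 1.7 + 0.1 − 5.6 + 6.7 + 8.7 + 3.3 − 0.7) / 8 = 0.9375%
Σ(R_i − R̄_i)(R_m − R̄_m) = 230.0738  ⇒  Cov = 230.0738 / 8 = 28.7592
Σ(R_m − R̄_m)² = 204.0788  ⇒  Var(R_m) = 204.0788 / 8 = 25.5099
β = Cov / Var(R_m) = 28.7592 / 25.5099 = 1.1274
MRP = 6.4% − 1.9% = 4.50%
E(R) = R_f + β × MRP = 1.9% + 1.1274 × 4.5% = 6.97%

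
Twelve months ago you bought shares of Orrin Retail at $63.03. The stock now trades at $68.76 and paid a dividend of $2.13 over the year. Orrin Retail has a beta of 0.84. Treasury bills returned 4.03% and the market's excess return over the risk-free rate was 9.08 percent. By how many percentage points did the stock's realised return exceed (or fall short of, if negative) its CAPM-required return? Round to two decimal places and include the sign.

Realised HPR = (P1 + D1 − P0) / P0 = (68.76 + 2.13 − 63.03) / 63.03 = 7.86 / 63.03 = 12.4703%
CAPM required = R_f + β·MRP = 4.03% + 0.84 × 9.08% = 11.6572%
α = realised − required = 12.4703% − 11.6572% = +0.81%

+0.81%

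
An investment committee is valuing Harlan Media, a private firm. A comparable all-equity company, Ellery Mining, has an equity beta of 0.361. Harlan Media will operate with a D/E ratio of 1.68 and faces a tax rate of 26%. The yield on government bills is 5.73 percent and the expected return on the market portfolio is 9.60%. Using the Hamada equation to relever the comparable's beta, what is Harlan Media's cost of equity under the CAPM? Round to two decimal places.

8.86%

β_L = β_U × [1 + (1 − t)(D/E)] = 0.361 × [1 + (1 − 0.26) × 1.68]
    = 0.361 × [1 + 0.74 × 1.68] = 0.361 × 2.2432 = 0.8098
MRP = 9.60% − 5.73% = 3.87%
E(R) = R_f + β_L × MRP = 5.73% + 0.8098 × 3.87% = 8.86%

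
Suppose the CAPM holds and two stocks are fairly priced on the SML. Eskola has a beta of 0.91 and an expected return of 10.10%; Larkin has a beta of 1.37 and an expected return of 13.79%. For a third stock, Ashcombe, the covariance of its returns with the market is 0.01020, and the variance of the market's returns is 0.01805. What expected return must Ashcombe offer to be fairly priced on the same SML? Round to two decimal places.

MRP = (13.79% − 10.10%) / (1.37 − 0.91) = 8.0217%
R_f = 10.10% − 0.91 × 8.0217% = 2.8003%
β_Ashcombe = Cov / Var(R_m) = 0.01020 / 0.01805 = 0.5651
E(R_Ashcombe) = R_f + β × MRP = 2.8003% + 0.5651 × 8.0217% = 7.33%

7.33%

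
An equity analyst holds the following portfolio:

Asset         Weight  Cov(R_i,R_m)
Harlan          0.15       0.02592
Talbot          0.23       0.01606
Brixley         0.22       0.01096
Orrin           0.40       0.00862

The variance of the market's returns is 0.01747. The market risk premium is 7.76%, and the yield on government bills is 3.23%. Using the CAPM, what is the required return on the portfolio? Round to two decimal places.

β_Harlan = 0.02592 / 0.01747 = 1.4837
β_Talbot = 0.01606 / 0.01747 = 0.9193
β_Brixley = 0.01096 / 0.01747 = 0.6274
β_Orrin = 0.00862 / 0.01747 = 0.4934
β_P = Σ w_i β_i = 0.15×1.4837 + 0.23×0.9193 + 0.22×0.6274 + 0.40×0.4934 = 0.7694
E(R_P) = R_f + β_P × MRP = 3.23% + 0.7694 × 7.76% = 9.20%

9.20%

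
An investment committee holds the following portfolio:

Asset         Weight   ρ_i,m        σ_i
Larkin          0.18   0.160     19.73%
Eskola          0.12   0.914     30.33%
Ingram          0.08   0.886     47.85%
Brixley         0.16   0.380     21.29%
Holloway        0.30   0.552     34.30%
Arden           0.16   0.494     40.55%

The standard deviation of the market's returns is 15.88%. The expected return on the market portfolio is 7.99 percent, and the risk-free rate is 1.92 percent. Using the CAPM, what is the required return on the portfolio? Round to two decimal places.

β_Larkin = 0.160 × 19.73% / 15.88% = 0.1988
β_Eskola = 0.914 × 30.33% / 15.88% = 1.7457
β_Ingram = 0.886 × 47.85% / 15.88% = 2.6697
β_Brixley = 0.380 × 21.29% / 15.88% = 0.5095
β_Holloway = 0.552 × 34.30% / 15.88% = 1.1923
β_Arden = 0.494 × 40.55% / 15.88% = 1.2614
β_P = Σ w_i β_i = 0.18×0.1988 + 0.12×1.7457 + 0.08×2.6697 + 0.16×0.5095 + 0.30×1.1923 + 0.16×1.2614 = 1.0999
MRP = 7.99% − 1.92% = 6.07%
E(R_P) = R_f + β_P × MRP = 1.92% + 1.0999 × 6.07% = 8.60%

8.60%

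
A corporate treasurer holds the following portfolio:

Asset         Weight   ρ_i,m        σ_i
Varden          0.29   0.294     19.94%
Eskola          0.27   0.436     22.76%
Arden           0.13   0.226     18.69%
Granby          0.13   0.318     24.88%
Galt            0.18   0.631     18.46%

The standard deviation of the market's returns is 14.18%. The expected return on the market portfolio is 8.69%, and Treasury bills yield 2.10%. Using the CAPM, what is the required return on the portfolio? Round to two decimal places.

β_Varden = 0.294 × 19.94% / 14.18% = 0.4134
β_Eskola = 0.436 × 22.76% / 14.18% = 0.6998
β_Arden = 0.226 × 18.69% / 14.18% = 0.2979
β_Granby = 0.318 × 24.88% / 14.18% = 0.5580
β_Galt = 0.631 × 18.46% / 14.18% = 0.8215
β_P = Σ w_i β_i = 0.29×0.4134 + 0.27×0.6998 + 0.13×0.2979 + 0.13×0.5580 + 0.18×0.8215 = 0.5680
MRP = 8.69% − 2.10% = 6.59%
E(R_P) = R_f + β_P × MRP = 2.10% + 0.5680 × 6.59% = 5.84%

5.84%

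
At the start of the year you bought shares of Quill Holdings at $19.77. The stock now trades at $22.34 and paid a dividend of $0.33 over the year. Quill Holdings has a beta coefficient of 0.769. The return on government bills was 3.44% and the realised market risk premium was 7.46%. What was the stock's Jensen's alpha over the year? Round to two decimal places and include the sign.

+5.49%

Realised HPR = (P1 + D1 − P0) / P0 = (22.34 + 0.33 − 19.77) / 19.77 = 2.90 / 19.77 = 14.6687%
CAPM required = R_f + β·MRP = 3.44% + 0.769 × 7.46% = 9.17674%
α = realised − required = 14.6687% − 9.17674% = +5.49%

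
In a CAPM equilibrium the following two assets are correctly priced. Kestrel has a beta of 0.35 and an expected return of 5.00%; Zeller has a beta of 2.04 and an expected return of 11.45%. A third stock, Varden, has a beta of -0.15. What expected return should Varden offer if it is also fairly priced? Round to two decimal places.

3.09%

MRP (SML slope) = (11.45% − 5.00%) / (2.04 − 0.35) = 6.45% / 1.69 = 3.8166%
R_f (intercept) = 5.00% − 0.35 × 3.8166% = 3.6642%
E(R_Varden) = R_f + β × MRP = 3.6642% + -0.15 × 3.8166% = 3.09%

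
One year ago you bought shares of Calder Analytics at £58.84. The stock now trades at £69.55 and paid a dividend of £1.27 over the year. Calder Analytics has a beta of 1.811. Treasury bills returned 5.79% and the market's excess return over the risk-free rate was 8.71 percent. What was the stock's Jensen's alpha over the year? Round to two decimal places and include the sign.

-1.20%

Realised HPR = (P1 + D1 − P0) / P0 = (69.55 + 1.27 − 58.84) / 58.84 = 11.98 / 58.84 = 20.3603%
CAPM required = R_f + β·MRP = 5.79% + 1.811 × 8.71% = 21.56381%
α = realised − required = 20.3603% − 21.56381% = -1.20%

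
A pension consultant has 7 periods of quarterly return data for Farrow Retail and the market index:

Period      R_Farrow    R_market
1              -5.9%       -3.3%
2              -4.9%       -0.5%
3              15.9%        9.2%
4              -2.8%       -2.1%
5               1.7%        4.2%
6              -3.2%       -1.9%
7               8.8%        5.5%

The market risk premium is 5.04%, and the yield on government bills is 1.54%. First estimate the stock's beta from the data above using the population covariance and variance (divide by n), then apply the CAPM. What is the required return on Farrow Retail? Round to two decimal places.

9.83%

Mean R_i = (-5.9 − 4.9 + 15.9 − 2.8 + 1.7 − 3.2 + 8.8) / 7 = 1.3714%
Mean R_m = (-3.3 − 0.5 + 9.2 − 2.1 + 4.2 − 1.9 + 5.5) / 7 = 1.5857%
Σ(R_i − R̄_i)(R_m − R̄_m) = 220.4771  ⇒  Cov = 220.4771 / 7 = 31.4967
Σ(R_m − R̄_m)² = 134.0886  ⇒  Var(R_m) = 134.0886 / 7 = 19.1555
β = Cov / Var(R_m) = 31.4967 / 19.1555 = 1.6443
E(R) = R_f + β × MRP = 1.54% + 1.6443 × 5.04% = 9.83%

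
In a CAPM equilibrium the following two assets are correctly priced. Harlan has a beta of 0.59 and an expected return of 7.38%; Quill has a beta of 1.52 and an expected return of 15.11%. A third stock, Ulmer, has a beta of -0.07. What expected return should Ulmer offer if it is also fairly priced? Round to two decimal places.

MRP (SML slope) = (15.11% − 7.38%) / (1.52 − 0.59) = 7.73% / 0.93 = 8.3118%
R_f (intercept) = 7.38% − 0.59 × 8.3118% = 2.4760%
E(R_Ulmer) = R_f + β × MRP = 2.4760% + -0.07 × 8.3118% = 1.89%

1.89%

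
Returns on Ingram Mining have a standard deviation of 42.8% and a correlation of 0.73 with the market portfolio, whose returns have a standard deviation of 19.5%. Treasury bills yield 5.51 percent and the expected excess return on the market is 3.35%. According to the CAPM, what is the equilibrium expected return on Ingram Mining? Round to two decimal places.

β = ρ × σ_i / σ_m = 0.73 × 42.8% / 19.5% = 1.6023
E(R) = 5.51% + 1.6023 × 3.35% = 10.88%

10.88%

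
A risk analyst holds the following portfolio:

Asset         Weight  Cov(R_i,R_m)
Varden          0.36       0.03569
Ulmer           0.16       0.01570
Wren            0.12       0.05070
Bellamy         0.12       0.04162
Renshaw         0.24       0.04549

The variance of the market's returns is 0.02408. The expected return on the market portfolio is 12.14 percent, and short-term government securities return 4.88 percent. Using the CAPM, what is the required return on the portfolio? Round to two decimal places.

16.14%

β_Varden = 0.03569 / 0.02408 = 1.4821
β_Ulmer = 0.01570 / 0.02408 = 0.6520
β_Wren = 0.05070 / 0.02408 = 2.1055
β_Bellamy = 0.04162 / 0.02408 = 1.7284
β_Renshaw = 0.04549 / 0.02408 = 1.8891
β_P = Σ w_i β_i = 0.36×1.4821 + 0.16×0.6520 + 0.12×2.1055 + 0.12×1.7284 + 0.24×1.8891 = 1.5513
MRP = 12.14% − 4.88% = 7.26%
E(R_P) = R_f + β_P × MRP = 4.88% + 1.5513 × 7.26% = 16.14%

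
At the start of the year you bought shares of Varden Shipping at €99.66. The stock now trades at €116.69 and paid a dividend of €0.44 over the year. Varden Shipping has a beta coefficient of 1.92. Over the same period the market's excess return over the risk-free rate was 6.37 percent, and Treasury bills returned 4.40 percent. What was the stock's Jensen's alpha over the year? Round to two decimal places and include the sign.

+0.90%

Realised HPR = (P1 + D1 − P0) / P0 = (116.69 + 0.44 − 99.66) / 99.66 = 17.47 / 99.66 = 17.5296%
CAPM required = R_f + β·MRP = 4.40% + 1.92 × 6.37% = 16.6304%
α = realised − required = 17.5296% − 16.6304% = +0.90%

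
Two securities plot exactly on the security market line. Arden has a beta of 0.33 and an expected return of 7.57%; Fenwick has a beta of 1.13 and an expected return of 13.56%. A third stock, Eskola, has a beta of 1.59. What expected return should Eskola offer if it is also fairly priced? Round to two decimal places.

MRP (SML slope) = (13.56% − 7.57%) / (1.13 − 0.33) = 5.99% / 0.80 = 7.4875%
R_f (intercept) = 7.57% − 0.33 × 7.4875% = 5.0991%
E(R_Eskola) = R_f + β × MRP = 5.0991% + 1.59 × 7.4875% = 17.00%

17.00%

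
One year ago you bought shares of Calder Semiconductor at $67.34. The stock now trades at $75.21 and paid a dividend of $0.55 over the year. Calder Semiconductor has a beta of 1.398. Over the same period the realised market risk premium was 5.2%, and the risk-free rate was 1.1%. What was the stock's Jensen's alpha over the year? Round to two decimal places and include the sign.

+4.13%

Realised HPR = (P1 + D1 − P0) / P0 = (75.21 + 0.55 − 67.34) / 67.34 = 8.42 / 67.34 = 12.5037%
CAPM required = R_f + β·MRP = 1.1% + 1.398 × 5.2% = 8.3696%
α = realised − required = 12.5037% − 8.3696% = +4.13%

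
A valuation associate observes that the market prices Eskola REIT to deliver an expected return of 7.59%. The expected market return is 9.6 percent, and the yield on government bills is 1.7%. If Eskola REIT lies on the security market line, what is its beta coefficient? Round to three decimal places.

0.746

MRP = 9.6% − 1.7% = 7.90%
β = (E(R) − R_f) / MRP = (7.59% − 1.7%) / 7.9% = 5.89% / 7.9% = 0.746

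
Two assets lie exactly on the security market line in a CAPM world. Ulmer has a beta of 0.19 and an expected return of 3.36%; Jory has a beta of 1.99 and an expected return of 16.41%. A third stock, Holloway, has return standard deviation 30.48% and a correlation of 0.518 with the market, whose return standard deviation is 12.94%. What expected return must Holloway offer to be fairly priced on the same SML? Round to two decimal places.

10.83%

MRP = (16.41% − 3.36%) / (1.99 − 0.19) = 7.2500%
R_f = 3.36% − 0.19 × 7.2500% = 1.9825%
β_Holloway = ρ·σ_i/σ_m = 0.518 × 30.48 / 12.94 = 1.2201
E(R_Holloway) = R_f + β × MRP = 1.9825% + 1.2201 × 7.2500% = 10.83%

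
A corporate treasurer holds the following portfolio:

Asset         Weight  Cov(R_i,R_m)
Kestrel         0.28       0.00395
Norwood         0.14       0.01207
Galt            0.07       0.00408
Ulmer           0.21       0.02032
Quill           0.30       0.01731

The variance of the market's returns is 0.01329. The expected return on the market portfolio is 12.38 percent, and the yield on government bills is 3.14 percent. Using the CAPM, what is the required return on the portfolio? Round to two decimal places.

11.86%

β_Kestrel = 0.00395 / 0.01329 = 0.2972
β_Norwood = 0.01207 / 0.01329 = 0.9082
β_Galt = 0.00408 / 0.01329 = 0.3070
β_Ulmer = 0.02032 / 0.01329 = 1.5290
β_Quill = 0.01731 / 0.01329 = 1.3025
β_P = Σ w_i β_i = 0.28×0.2972 + 0.14×0.9082 + 0.07×0.3070 + 0.21×1.5290 + 0.30×1.3025 = 0.9437
MRP = 12.38% − 3.14% = 9.24%
E(R_P) = R_f + β_P × MRP = 3.14% + 0.9437 × 9.24% = 11.86%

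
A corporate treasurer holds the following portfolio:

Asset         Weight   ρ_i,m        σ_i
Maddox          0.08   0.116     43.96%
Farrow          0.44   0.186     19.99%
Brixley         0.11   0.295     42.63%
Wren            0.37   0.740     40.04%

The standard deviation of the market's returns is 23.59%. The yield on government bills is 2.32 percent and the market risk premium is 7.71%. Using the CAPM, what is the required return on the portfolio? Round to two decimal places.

β_Maddox = 0.116 × 43.96% / 23.59% = 0.2162
β_Farrow = 0.186 × 19.99% / 23.59% = 0.1576
β_Brixley = 0.295 × 42.63% / 23.59% = 0.5331
β_Wren = 0.740 × 40.04% / 23.59% = 1.2560
β_P = Σ w_i β_i = 0.08×0.2162 + 0.44×0.1576 + 0.11×0.5331 + 0.37×1.2560 = 0.6100
E(R_P) = R_f + β_P × MRP = 2.32% + 0.6100 × 7.71% = 7.02%

7.02%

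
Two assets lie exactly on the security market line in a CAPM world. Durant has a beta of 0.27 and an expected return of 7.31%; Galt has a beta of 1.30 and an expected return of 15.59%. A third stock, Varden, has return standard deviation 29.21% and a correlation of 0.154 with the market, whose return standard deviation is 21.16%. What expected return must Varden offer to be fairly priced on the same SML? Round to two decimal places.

6.85%

MRP = (15.59% − 7.31%) / (1.30 − 0.27) = 8.0388%
R_f = 7.31% − 0.27 × 8.0388% = 5.1395%
β_Varden = ρ·σ_i/σ_m = 0.154 × 29.21 / 21.16 = 0.2126
E(R_Varden) = R_f + β × MRP = 5.1395% + 0.2126 × 8.0388% = 6.85%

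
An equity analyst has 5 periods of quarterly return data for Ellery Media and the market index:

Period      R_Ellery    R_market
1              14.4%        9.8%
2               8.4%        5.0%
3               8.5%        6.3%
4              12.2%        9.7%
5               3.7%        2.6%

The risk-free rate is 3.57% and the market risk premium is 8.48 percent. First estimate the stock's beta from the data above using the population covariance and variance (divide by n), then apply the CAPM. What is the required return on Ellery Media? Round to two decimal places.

Mean R_i = (14.4 + 8.4 + 8.5 + 12.2 + 3.7) / 5 = 9.4400%
Mean R_m = (9.8 + 5.0 + 6.3 + 9.7 + 2.6) / 5 = 6.6800%
Σ(R_i − R̄_i)(R_m − R̄_m) = 49.3340  ⇒  Cov = 49.3340 / 5 = 9.8668
Σ(R_m − R̄_m)² = 38.4680  ⇒  Var(R_m) = 38.4680 / 5 = 7.6936
β = Cov / Var(R_m) = 9.8668 / 7.6936 = 1.2825
E(R) = R_f + β × MRP = 3.57% + 1.2825 × 8.48% = 14.45%

14.45%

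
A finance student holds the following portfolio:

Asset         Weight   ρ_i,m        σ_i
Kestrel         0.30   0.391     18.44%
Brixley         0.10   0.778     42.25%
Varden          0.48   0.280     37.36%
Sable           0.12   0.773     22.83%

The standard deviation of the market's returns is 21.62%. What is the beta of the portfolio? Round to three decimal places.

0.582

β_Kestrel = 0.391 × 18.44% / 21.62% = 0.3335
β_Brixley = 0.778 × 42.25% / 21.62% = 1.5204
β_Varden = 0.280 × 37.36% / 21.62% = 0.4838
β_Sable = 0.773 × 22.83% / 21.62% = 0.8163
β_P = Σ w_i β_i = 0.30×0.3335 + 0.10×1.5204 + 0.48×0.4838 + 0.12×0.8163 = 0.5823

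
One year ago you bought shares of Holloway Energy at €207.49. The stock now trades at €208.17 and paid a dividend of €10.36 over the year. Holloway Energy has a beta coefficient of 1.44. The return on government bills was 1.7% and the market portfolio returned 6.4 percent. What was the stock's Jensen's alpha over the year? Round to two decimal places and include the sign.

Realised HPR = (P1 + D1 − P0) / P0 = (208.17 + 10.36 − 207.49) / 207.49 = 11.04 / 207.49 = 5.3207%
MRP = 6.4% − 1.7% = 4.70%
CAPM required = R_f + β·MRP = 1.7% + 1.44 × 4.7% = 8.4680%
α = realised − required = 5.3207% − 8.4680% = -3.15%

-3.15%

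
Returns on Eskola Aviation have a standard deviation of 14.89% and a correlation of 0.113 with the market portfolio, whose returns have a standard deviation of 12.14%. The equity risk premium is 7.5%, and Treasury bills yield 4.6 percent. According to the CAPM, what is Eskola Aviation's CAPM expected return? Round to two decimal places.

5.64%

β = ρ × σ_i / σ_m = 0.113 × 14.89% / 12.14% = 0.1386
E(R) = 4.6% + 0.1386 × 7.5% = 5.64%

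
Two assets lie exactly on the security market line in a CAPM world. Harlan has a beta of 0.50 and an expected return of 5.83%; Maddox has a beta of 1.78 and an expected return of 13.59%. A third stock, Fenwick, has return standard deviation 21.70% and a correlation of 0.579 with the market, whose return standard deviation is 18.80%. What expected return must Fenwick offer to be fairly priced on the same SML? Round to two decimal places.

6.85%

MRP = (13.59% − 5.83%) / (1.78 − 0.50) = 6.0625%
R_f = 5.83% − 0.50 × 6.0625% = 2.7988%
β_Fenwick = ρ·σ_i/σ_m = 0.579 × 21.70 / 18.80 = 0.6683
E(R_Fenwick) = R_f + β × MRP = 2.7988% + 0.6683 × 6.0625% = 6.85%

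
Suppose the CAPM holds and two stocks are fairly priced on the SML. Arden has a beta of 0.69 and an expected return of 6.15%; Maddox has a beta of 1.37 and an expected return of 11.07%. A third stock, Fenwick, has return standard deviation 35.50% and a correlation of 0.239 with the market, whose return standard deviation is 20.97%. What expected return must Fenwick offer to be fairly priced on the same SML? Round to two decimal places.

4.09%

MRP = (11.07% − 6.15%) / (1.37 − 0.69) = 7.2353%
R_f = 6.15% − 0.69 × 7.2353% = 1.1576%
β_Fenwick = ρ·σ_i/σ_m = 0.239 × 35.50 / 20.97 = 0.4046
E(R_Fenwick) = R_f + β × MRP = 1.1576% + 0.4046 × 7.2353% = 4.09%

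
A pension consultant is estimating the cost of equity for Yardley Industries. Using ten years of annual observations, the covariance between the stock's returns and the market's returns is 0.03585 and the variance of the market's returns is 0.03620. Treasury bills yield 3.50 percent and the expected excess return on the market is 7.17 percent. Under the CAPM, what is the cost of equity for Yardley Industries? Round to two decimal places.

10.60%

β = Cov(R_i, R_m) / Var(R_m) = 0.03585 / 0.03620 = 0.9903
E(R) = R_f + β × MRP = 3.50% + 0.9903 × 7.17% = 10.60%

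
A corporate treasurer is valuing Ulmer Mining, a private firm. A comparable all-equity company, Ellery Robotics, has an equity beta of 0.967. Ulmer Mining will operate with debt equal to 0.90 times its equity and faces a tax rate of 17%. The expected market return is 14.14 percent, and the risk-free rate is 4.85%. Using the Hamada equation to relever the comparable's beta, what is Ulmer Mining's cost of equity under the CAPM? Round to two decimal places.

β_L = β_U × [1 + (1 − t)(D/E)] = 0.967 × [1 + (1 − 0.17) × 0.90]
    = 0.967 × [1 + 0.83 × 0.90] = 0.967 × 1.7470 = 1.6893
MRP = 14.14% − 4.85% = 9.29%
E(R) = R_f + β_L × MRP = 4.85% + 1.6893 × 9.29% = 20.54%

20.54%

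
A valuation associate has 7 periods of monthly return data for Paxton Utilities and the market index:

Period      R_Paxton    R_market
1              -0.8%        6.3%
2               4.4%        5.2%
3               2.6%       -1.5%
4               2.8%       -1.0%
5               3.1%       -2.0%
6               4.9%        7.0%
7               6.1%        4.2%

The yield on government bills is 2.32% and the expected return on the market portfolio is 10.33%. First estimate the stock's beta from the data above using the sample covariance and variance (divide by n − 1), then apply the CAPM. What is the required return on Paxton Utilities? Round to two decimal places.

2.73%

Mean R_i = (-0.8 + 4.4 + 2.6 + 2.8 + 3.1 + 4.9 + 6.1) / 7 = 3.3000%
Mean R_m = (6.3 + 5.2 − 1.5 − 1.0 − 2.0 + 7.0 + 4.2) / 7 = 2.6000%
Σ(R_i − R̄_i)(R_m − R̄_m) = 4.8000  ⇒  Cov = 4.8000 / 6 = 0.8000
Σ(R_m − R̄_m)² = 93.3000  ⇒  Var(R_m) = 93.3000 / 6 = 15.5500
β = Cov / Var(R_m) = 0.8000 / 15.5500 = 0.0514
MRP = 10.33% − 2.32% = 8.01%
E(R) = R_f + β × MRP = 2.32% + 0.0514 × 8.01% = 2.73%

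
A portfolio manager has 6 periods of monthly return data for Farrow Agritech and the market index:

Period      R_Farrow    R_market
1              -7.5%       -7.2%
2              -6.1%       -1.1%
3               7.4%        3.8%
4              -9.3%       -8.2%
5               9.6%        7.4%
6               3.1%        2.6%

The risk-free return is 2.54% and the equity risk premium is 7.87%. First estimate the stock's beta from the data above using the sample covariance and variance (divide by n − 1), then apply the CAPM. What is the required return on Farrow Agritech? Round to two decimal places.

Mean R_i = (-7.5 − 6.1 + 7.4 − 9.3 + 9.6 + 3.1) / 6 = -0.4667%
Mean R_m = (-7.2 − 1.1 + 3.8 − 8.2 + 7.4 + 2.6) / 6 = -0.4500%
Σ(R_i − R̄_i)(R_m − R̄_m) = 242.9300  ⇒  Cov = 242.9300 / 5 = 48.5860
Σ(R_m − R̄_m)² = 195.0350  ⇒  Var(R_m) = 195.0350 / 5 = 39.0070
β = Cov / Var(R_m) = 48.5860 / 39.0070 = 1.2456
E(R) = R_f + β × MRP = 2.54% + 1.2456 × 7.87% = 12.34%

12.34%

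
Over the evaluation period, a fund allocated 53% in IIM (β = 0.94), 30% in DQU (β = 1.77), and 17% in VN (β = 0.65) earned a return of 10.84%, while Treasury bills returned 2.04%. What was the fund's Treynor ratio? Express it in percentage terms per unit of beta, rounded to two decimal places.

β_P = 0.53×0.94 + 0.30×1.77 + 0.17×0.65 = 1.1397
Treynor = (R_P − R_f) / β_P = (10.84% − 2.04%) / 1.1397 = 8.80% / 1.1397 = 7.72%

7.72%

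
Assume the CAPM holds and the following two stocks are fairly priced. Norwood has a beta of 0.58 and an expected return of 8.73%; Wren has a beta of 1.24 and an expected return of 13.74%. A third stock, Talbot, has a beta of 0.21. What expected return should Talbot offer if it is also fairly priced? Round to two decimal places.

MRP (SML slope) = (13.74% − 8.73%) / (1.24 − 0.58) = 5.01% / 0.66 = 7.5909%
R_f (intercept) = 8.73% − 0.58 × 7.5909% = 4.3273%
E(R_Talbot) = R_f + β × MRP = 4.3273% + 0.21 × 7.5909% = 5.92%

5.92%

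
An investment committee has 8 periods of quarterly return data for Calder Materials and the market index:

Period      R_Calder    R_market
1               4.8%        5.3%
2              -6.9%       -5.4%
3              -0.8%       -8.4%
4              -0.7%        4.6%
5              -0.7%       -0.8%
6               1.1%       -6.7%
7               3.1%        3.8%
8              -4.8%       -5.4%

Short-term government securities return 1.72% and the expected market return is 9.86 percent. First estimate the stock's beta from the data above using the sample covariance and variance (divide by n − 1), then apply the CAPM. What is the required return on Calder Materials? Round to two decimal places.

Mean R_i = (4.8 − 6.9 − 0.8 − 0.7 − 0.7 + 1.1 + 3.1 − 4.8) / 8 = -0.6125%
Mean R_m = (5.3 − 5.4 − 8.4 + 4.6 − 0.8 − 6.7 + 3.8 − 5.4) / 8 = -1.6250%
Σ(R_i − R̄_i)(R_m − R̄_m) = 89.1275  ⇒  Cov = 89.1275 / 7 = 12.7325
Σ(R_m − R̄_m)² = 216.9750  ⇒  Var(R_m) = 216.9750 / 7 = 30.9964
β = Cov / Var(R_m) = 12.7325 / 30.9964 = 0.4108
MRP = 9.86% − 1.72% = 8.14%
E(R) = R_f + β × MRP = 1.72% + 0.4108 × 8.14% = 5.06%

5.06%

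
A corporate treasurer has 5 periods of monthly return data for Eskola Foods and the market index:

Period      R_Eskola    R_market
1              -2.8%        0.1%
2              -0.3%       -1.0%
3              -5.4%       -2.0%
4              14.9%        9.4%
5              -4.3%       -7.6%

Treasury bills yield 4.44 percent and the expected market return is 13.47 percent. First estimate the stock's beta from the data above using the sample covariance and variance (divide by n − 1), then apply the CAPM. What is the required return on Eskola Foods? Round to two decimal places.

Mean R_i = (-2.8 − 0.3 − 5.4 + 14.9 − 4.3) / 5 = 0.4200%
Mean R_m = (0.1 − 1.0 − 2.0 + 9.4 − 7.6) / 5 = -0.2200%
Σ(R_i − R̄_i)(R_m − R̄_m) = 184.0220  ⇒  Cov = 184.0220 / 4 = 46.0055
Σ(R_m − R̄_m)² = 150.8880  ⇒  Var(R_m) = 150.8880 / 4 = 37.7220
β = Cov / Var(R_m) = 46.0055 / 37.7220 = 1.2196
MRP = 13.47% − 4.44% = 9.03%
E(R) = R_f + β × MRP = 4.44% + 1.2196 × 9.03% = 15.45%

15.45%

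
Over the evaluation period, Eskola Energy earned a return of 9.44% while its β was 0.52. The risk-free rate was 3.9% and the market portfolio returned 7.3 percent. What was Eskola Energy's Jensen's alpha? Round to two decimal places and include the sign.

+3.77%

Market excess return = 7.3% − 3.9% = 3.40%
CAPM benchmark = R_f + β(R_m − R_f) = 3.9% + 0.52 × 3.4% = 5.6680%
α = actual − benchmark = 9.44% − 5.6680% = +3.77%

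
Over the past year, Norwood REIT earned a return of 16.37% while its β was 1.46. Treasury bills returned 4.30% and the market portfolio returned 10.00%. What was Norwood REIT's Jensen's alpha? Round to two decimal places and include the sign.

+3.75%

Market excess return = 10.00% − 4.30% = 5.70%
CAPM benchmark = R_f + β(R_m − R_f) = 4.30% + 1.46 × 5.70% = 12.6220%
α = actual − benchmark = 16.37% − 12.6220% = +3.75%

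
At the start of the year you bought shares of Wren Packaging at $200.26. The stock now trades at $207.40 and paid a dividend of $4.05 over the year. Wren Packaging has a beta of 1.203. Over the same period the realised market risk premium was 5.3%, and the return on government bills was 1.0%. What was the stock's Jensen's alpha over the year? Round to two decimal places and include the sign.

-1.79%

Realised HPR = (P1 + D1 − P0) / P0 = (207.40 + 4.05 − 200.26) / 200.26 = 11.19 / 200.26 = 5.5877%
CAPM required = R_f + β·MRP = 1.0% + 1.203 × 5.3% = 7.3759%
α = realised − required = 5.5877% − 7.3759% = -1.79%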